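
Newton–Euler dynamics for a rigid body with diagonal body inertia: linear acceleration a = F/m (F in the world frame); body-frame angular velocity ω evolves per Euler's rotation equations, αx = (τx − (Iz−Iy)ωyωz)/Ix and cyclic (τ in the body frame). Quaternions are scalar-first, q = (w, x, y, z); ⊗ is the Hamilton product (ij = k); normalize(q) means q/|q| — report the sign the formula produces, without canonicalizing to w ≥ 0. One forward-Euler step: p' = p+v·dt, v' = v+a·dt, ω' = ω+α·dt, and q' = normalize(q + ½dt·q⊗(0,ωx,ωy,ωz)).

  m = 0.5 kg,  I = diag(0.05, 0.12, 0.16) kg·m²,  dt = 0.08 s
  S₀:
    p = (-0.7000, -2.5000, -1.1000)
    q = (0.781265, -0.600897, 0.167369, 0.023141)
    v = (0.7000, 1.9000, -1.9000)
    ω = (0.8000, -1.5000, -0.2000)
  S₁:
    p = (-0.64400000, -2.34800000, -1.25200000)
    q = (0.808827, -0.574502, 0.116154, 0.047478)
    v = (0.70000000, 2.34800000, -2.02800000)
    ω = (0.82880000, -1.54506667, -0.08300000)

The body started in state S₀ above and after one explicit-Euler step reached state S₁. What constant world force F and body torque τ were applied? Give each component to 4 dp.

Δω = ω₁−ω₀ = (0.02880000, -0.04506667, 0.11700000)
ω₀×(Iω₀) = (0.0120, 0.0176, -0.0840)
applied torque τ = (0.0300, -0.0500, 0.1500)
velocity change Δv = (0.00000000, 0.44800000, -0.12800000)
applied force F = (0.0000, 2.8000, -0.8000)

F = (0.0000, 2.8000, -0.8000)
τ = (0.0300, -0.0500, 0.1500)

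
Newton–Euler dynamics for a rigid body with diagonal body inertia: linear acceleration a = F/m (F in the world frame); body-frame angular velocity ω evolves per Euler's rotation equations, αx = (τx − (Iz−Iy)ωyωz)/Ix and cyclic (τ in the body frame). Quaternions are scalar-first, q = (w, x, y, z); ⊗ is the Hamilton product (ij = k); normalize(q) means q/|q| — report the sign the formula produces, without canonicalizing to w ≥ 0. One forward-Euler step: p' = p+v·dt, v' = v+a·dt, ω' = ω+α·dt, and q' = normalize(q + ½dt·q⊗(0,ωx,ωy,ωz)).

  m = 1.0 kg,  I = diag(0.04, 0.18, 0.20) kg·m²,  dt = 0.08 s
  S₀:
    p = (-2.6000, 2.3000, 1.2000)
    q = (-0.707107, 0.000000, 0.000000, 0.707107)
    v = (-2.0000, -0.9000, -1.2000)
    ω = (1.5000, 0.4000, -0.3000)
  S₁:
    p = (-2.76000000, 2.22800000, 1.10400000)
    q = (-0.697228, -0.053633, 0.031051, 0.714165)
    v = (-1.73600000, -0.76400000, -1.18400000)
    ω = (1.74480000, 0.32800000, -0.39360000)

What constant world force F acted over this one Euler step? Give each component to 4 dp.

velocity change Δv = (0.26400000, 0.13600000, 0.01600000)
F = m·Δv/dt = (3.3000, 1.7000, 0.2000)

F = (3.3000, 1.7000, 0.2000)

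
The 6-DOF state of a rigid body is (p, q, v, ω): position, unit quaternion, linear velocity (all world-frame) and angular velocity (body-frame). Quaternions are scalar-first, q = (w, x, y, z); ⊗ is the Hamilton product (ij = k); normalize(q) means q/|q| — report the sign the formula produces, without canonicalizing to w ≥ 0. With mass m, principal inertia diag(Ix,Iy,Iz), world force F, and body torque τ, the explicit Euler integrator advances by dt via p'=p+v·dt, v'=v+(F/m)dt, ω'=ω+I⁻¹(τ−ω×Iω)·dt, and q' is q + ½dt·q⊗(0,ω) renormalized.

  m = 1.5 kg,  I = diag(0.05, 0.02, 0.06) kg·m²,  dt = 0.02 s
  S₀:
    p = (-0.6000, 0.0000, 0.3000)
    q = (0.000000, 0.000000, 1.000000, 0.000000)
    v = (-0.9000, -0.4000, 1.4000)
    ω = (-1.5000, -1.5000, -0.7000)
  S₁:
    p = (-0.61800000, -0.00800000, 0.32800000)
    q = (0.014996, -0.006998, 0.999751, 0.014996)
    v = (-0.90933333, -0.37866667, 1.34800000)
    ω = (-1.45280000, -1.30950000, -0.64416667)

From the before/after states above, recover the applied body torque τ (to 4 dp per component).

rate change Δω = (0.04720000, 0.19050000, 0.05583333)
I·α + gyro = (0.1600, 0.1800, 0.1000)

τ = (0.1600, 0.1800, 0.1000)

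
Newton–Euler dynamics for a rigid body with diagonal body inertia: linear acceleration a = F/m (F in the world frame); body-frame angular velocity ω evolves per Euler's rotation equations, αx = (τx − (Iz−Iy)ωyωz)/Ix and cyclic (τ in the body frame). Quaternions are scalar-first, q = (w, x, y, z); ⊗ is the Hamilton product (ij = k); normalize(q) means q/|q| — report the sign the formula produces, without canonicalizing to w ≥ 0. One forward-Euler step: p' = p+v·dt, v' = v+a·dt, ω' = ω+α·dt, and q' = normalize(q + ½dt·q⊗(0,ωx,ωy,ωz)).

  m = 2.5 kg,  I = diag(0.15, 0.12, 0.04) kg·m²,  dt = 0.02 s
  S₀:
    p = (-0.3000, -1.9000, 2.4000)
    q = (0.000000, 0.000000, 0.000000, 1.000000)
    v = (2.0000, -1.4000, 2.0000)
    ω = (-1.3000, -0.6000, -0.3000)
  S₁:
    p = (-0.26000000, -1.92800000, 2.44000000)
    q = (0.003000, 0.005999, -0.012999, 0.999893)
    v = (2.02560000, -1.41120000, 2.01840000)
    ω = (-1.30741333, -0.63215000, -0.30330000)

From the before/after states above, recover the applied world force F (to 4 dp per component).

F = (3.2000, -1.4000, 2.3000)

velocity change Δv = (0.02560000, -0.01120000, 0.01840000)
applied force F = (3.2000, -1.4000, 2.3000)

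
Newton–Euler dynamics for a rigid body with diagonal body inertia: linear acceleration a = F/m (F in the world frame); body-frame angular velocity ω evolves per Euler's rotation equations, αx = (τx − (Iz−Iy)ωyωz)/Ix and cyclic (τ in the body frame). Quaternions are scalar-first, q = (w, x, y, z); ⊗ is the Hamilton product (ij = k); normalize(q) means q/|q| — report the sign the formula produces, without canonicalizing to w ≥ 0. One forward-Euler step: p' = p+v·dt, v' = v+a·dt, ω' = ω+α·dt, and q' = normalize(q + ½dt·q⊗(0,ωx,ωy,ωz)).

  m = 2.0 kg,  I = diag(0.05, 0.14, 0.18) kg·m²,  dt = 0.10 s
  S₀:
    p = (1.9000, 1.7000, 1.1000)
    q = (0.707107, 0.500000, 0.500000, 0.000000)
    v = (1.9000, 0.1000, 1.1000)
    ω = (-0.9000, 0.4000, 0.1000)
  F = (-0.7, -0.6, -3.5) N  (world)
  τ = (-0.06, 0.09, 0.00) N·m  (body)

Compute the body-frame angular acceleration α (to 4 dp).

α = (-1.2320, 0.5593, 0.1800)

precession coupling ω×(Iω) = (0.0016, 0.0117, -0.0324)
α = I⁻¹(τ − ω×Iω) = (-1.2320, 0.5593, 0.1800)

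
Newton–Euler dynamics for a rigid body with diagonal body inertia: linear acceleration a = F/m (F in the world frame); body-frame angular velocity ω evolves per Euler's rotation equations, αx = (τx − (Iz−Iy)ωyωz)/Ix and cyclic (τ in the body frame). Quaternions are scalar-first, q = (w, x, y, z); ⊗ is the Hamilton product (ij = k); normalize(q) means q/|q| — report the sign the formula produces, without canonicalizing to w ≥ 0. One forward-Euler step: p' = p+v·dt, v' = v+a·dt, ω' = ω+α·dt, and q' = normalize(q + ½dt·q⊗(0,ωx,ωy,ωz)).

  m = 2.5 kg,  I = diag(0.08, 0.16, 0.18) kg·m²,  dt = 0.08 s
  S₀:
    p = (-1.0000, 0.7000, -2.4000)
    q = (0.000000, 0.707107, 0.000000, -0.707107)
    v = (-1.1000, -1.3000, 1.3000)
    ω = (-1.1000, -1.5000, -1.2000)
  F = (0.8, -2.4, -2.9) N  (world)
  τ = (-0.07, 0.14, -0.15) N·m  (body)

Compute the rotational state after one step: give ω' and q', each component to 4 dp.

gyro term ω×Iω = (0.0360, -0.1320, 0.1320)
(τ − ω×Iω)/I = (-1.3250, 1.7000, -1.5667)
new body rate ω' = (-1.2060, -1.3640, -1.3253)
2q̇ = q⊗(0,ω) = (-0.0707107, -1.0606605, 1.6263461, -1.0606605)
q + ½dt·q⊗(0,ω), renormalized = (-0.0028, 0.6621, 0.0648, -0.7466)

ω' = (-1.2060, -1.3640, -1.3253)
q' = (-0.0028, 0.6621, 0.0648, -0.7466)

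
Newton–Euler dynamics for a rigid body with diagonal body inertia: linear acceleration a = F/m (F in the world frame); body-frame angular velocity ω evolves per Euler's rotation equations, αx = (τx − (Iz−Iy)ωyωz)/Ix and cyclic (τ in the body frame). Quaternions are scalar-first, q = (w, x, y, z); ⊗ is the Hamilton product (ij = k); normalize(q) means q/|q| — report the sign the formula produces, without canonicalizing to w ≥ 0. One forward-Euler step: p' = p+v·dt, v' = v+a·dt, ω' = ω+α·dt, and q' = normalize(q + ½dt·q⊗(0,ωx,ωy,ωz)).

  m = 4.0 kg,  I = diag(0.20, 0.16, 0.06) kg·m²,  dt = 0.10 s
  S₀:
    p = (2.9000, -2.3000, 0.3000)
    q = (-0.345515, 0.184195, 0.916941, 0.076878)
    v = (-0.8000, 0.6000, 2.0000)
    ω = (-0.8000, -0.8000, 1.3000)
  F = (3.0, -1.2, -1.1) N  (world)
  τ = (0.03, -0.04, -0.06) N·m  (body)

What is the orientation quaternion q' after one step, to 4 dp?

2q̇ = q⊗(0,ω) = (0.7809674, 1.5299377, -0.0245439, 0.1370273)
updated quaternion q' = (-0.3053, 0.2597, 0.9123, 0.0834)

q' = (-0.3053, 0.2597, 0.9123, 0.0834)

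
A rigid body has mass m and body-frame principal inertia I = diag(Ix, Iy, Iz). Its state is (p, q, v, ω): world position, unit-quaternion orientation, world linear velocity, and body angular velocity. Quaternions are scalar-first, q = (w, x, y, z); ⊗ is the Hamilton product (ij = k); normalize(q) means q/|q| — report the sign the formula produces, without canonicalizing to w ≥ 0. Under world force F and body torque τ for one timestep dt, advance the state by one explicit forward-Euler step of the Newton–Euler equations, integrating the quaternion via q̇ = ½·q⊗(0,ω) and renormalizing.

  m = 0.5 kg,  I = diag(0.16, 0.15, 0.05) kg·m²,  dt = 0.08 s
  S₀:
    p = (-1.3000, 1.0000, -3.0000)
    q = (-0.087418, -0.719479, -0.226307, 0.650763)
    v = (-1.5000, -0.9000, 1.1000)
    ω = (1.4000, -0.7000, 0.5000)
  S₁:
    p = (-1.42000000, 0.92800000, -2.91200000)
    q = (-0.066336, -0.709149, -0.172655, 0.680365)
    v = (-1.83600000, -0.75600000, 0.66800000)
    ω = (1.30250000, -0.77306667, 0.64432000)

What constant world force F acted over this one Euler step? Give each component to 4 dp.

velocity change Δv = (-0.33600000, 0.14400000, -0.43200000)
applied force F = (-2.1000, 0.9000, -2.7000)

F = (-2.1000, 0.9000, -2.7000)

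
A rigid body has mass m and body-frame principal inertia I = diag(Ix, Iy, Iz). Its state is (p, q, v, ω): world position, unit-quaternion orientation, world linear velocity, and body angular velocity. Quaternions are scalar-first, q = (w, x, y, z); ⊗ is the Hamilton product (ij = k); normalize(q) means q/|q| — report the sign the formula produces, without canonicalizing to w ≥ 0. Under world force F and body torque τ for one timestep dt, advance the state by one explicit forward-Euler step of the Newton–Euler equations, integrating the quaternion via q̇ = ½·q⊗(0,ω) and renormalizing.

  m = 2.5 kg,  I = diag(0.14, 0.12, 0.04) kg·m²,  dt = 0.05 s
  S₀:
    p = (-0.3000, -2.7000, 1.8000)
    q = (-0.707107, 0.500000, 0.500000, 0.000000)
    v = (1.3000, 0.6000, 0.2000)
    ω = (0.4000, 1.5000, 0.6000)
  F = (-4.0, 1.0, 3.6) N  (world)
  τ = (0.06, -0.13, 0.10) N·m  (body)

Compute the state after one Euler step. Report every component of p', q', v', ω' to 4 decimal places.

p' = (-0.2350, -2.6700, 1.8100)
q' = (-0.7302, 0.5000, 0.4656, 0.0031)
v' = (1.2200, 0.6200, 0.2720)
ω' = (0.4471, 1.4358, 0.7400)

(τ − ω×Iω)/I = (0.9429, -1.2833, 2.8000)
ω + α·dt = (0.4471, 1.4358, 0.7400)
Hamilton product q⊗(0,ω) = (-0.9500000, 0.0171572, -1.3606605, 0.1257358)
updated quaternion q' = (-0.7302, 0.5000, 0.4656, 0.0031)
p + v·dt = (-0.2350, -2.6700, 1.8100)
v' = v + a·dt = (1.2200, 0.6200, 0.2720)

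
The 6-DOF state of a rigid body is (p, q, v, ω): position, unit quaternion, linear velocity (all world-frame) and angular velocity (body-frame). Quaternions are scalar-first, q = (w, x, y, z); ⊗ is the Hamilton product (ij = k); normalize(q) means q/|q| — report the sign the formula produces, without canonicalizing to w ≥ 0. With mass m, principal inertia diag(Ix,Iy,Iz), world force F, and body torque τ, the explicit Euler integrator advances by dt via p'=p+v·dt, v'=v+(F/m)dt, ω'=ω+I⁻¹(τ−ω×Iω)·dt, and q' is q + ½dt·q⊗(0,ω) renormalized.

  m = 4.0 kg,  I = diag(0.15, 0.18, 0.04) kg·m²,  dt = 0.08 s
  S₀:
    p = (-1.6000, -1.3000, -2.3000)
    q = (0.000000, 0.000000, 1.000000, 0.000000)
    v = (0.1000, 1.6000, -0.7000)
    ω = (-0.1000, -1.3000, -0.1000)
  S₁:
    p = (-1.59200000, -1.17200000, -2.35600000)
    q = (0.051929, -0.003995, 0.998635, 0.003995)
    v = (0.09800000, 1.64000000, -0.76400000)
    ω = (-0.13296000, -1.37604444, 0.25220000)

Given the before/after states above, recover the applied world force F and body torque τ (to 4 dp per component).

F = (-0.1000, 2.0000, -3.2000)
τ = (-0.0800, -0.1700, 0.1800)

v₁ − v₀ = (-0.00200000, 0.04000000, -0.06400000)
m·(v₁−v₀)/dt = (-0.1000, 2.0000, -3.2000)
ω₁ − ω₀ = (-0.03296000, -0.07604444, 0.35220000)
I·α + gyro = (-0.0800, -0.1700, 0.1800)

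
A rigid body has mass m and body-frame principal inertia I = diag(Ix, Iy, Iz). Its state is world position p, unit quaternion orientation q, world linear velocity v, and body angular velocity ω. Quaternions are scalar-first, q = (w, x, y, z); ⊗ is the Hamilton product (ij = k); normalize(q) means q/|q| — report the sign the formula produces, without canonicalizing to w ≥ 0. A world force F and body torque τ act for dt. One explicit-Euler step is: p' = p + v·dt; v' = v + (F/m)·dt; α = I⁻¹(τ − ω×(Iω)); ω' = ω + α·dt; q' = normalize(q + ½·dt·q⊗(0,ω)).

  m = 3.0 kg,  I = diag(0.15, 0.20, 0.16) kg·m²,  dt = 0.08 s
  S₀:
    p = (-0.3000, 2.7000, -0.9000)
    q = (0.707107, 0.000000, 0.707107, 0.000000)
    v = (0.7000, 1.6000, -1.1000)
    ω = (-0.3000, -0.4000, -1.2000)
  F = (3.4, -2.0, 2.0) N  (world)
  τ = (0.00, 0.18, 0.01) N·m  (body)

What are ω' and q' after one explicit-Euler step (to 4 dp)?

ω×(Iω) gyroscopic = (-0.0192, -0.0036, 0.0060)
angular accel α = (0.1280, 0.9180, 0.0250)
ω + α·dt = (-0.2898, -0.3266, -1.1980)
q⊗(0,ω) = (0.2828428, -1.0606605, -0.2828428, -0.6363963)
q' = normalize(q + ½dt·q⊗(0,ω)) = (0.7175, -0.0424, 0.6949, -0.0254)

ω' = (-0.2898, -0.3266, -1.1980)
q' = (0.7175, -0.0424, 0.6949, -0.0254)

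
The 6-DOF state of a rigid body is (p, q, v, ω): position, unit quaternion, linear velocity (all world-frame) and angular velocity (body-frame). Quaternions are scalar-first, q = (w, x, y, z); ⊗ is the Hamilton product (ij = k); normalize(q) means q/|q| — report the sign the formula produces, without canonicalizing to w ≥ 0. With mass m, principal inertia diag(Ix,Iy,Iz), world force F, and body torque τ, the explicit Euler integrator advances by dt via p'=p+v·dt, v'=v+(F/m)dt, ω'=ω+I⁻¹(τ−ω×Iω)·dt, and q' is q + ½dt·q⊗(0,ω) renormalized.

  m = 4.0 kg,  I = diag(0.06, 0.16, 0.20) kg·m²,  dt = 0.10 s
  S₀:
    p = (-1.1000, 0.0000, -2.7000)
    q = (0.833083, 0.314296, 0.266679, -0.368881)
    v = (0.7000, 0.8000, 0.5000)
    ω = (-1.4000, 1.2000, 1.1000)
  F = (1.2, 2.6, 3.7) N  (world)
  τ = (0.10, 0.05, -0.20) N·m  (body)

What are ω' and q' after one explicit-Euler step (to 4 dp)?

(τ − ω×Iω)/I = (0.7867, -1.0350, -0.1600)
new body rate ω' = (-1.3213, 1.0965, 1.0840)
Hamilton product q⊗(0,ω) = (0.5257687, -0.4303121, 1.1704074, 1.6668971)
q + ½dt·q⊗(0,ω), renormalized = (0.8545, 0.2911, 0.3233, -0.2839)

ω' = (-1.3213, 1.0965, 1.0840)
q' = (0.8545, 0.2911, 0.3233, -0.2839)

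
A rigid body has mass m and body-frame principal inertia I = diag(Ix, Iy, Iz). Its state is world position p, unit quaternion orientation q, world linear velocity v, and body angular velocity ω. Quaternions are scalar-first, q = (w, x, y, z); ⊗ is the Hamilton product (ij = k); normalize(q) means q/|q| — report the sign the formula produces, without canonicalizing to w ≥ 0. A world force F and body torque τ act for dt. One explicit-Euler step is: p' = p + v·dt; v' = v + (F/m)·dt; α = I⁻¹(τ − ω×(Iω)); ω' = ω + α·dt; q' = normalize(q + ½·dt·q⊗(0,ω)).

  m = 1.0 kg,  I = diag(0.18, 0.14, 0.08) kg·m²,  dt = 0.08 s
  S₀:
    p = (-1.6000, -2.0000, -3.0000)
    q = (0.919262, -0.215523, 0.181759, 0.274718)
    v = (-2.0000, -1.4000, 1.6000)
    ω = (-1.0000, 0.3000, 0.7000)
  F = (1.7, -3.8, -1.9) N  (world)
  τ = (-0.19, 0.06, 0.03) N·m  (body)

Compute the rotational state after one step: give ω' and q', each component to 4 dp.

precession coupling ω×(Iω) = (-0.0126, -0.0700, 0.0120)
angular accel α = (-0.9856, 0.9286, 0.2250)
ω' = ω + α·dt = (-1.0788, 0.3743, 0.7180)
q⊗(0,ω) = (-0.4623533, -0.8744461, 0.1519267, 0.7605855)
updated quaternion q' = (0.8996, -0.2502, 0.1876, 0.3048)

ω' = (-1.0788, 0.3743, 0.7180)
q' = (0.8996, -0.2502, 0.1876, 0.3048)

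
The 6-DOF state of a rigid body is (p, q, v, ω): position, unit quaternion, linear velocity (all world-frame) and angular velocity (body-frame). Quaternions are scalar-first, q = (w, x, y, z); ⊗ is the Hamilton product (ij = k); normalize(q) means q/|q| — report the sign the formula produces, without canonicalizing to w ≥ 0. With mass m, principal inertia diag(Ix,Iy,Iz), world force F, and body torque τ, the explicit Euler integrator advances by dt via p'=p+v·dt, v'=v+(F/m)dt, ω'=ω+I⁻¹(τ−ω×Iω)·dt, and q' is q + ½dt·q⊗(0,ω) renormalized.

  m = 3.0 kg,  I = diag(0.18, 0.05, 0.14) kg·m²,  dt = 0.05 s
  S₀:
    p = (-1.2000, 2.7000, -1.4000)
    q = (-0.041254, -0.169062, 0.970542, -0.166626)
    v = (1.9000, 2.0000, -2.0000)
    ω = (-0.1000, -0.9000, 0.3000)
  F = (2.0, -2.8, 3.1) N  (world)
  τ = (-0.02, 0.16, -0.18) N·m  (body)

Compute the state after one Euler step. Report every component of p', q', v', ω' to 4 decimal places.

linear accel F/m = (0.6667, -0.9333, 1.0333)
p + v·dt = (-1.1050, 2.8000, -1.5000)
v + (F/m)dt = (1.9333, 1.9533, -1.9483)
precession coupling ω×(Iω) = (-0.0243, -0.0012, -0.0117)
α = I⁻¹(τ − ω×Iω) = (0.0239, 3.2240, -1.2021)
ω + α·dt = (-0.0988, -0.7388, 0.2399)
2q̇ = q⊗(0,ω) = (0.9065694, 0.1453246, 0.1045098, 0.2368338)
q' = normalize(q + ½dt·q⊗(0,ω)) = (-0.0186, -0.1654, 0.9729, -0.1607)

p' = (-1.1050, 2.8000, -1.5000)
q' = (-0.0186, -0.1654, 0.9729, -0.1607)
v' = (1.9333, 1.9533, -1.9483)
ω' = (-0.0988, -0.7388, 0.2399)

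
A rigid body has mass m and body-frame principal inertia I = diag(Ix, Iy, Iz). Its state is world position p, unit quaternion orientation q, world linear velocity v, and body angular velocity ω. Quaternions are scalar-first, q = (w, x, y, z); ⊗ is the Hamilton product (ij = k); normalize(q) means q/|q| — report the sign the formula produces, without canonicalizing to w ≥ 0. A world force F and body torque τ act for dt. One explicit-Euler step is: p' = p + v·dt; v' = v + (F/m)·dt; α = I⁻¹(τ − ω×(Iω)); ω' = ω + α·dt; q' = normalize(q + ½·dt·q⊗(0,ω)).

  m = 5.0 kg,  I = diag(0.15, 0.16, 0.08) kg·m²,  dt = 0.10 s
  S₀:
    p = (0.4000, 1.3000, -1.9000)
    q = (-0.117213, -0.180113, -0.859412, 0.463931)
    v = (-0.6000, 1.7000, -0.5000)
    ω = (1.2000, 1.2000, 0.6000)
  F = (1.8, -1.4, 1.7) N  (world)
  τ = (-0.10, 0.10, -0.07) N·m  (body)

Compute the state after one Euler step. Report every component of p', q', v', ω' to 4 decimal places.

p' = (0.3400, 1.4700, -1.9500)
q' = (-0.0685, -0.2398, -0.8299, 0.4992)
v' = (-0.5640, 1.6720, -0.4660)
ω' = (1.1717, 1.2310, 0.4945)

new position p' = (0.3400, 1.4700, -1.9500)
new velocity v' = (-0.5640, 1.6720, -0.4660)
gyro term ω×Iω = (-0.0576, 0.0504, 0.0144)
α = I⁻¹(τ − ω×Iω) = (-0.2827, 0.3100, -1.0550)
new body rate ω' = (1.1717, 1.2310, 0.4945)
2q̇ = q⊗(0,ω) = (0.9690714, -1.2130200, 0.5241294, 0.7448310)
q' = normalize(q + ½dt·q⊗(0,ω)) = (-0.0685, -0.2398, -0.8299, 0.4992)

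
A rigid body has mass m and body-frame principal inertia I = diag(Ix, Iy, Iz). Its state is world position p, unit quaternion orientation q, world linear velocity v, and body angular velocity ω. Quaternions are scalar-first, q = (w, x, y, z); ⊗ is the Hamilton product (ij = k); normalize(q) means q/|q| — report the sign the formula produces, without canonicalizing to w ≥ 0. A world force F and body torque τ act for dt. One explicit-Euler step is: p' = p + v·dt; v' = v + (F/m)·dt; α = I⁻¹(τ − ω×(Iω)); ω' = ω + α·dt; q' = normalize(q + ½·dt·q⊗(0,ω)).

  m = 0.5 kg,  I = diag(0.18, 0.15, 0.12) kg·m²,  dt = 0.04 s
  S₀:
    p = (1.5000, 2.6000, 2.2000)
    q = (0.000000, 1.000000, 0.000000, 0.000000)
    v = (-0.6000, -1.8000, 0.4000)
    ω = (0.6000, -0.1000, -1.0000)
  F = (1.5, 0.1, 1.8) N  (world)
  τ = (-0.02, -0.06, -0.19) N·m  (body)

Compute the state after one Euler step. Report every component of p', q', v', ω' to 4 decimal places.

p' = (1.4760, 2.5280, 2.2160)
q' = (-0.0120, 0.9997, 0.0200, -0.0020)
v' = (-0.4800, -1.7920, 0.5440)
ω' = (0.5962, -0.1064, -1.0639)

a = F/m = (3.0000, 0.2000, 3.6000)
p + v·dt = (1.4760, 2.5280, 2.2160)
v' = v + a·dt = (-0.4800, -1.7920, 0.5440)
gyro term ω×Iω = (-0.0030, -0.0360, 0.0018)
(τ − ω×Iω)/I = (-0.0944, -0.1600, -1.5983)
new body rate ω' = (0.5962, -0.1064, -1.0639)
2q̇ = q⊗(0,ω) = (-0.6000000, 0.0000000, 1.0000000, -0.1000000)
q + ½dt·q⊗(0,ω), renormalized = (-0.0120, 0.9997, 0.0200, -0.0020)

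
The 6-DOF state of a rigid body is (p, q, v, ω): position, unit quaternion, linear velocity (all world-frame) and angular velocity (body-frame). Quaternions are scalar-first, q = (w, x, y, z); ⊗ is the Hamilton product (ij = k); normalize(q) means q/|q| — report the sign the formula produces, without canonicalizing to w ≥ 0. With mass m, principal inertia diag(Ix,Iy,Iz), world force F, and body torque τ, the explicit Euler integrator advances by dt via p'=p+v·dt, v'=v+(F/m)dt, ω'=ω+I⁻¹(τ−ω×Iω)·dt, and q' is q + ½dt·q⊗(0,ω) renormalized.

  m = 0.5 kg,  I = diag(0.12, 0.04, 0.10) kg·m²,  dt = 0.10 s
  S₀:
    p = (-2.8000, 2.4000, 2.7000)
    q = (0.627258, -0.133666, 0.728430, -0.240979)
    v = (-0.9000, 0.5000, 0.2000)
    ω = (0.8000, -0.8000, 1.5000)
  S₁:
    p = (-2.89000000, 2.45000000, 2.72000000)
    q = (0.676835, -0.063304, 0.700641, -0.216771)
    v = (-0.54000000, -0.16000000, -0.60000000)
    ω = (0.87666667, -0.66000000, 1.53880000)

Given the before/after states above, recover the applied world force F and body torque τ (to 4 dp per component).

Δv = v₁−v₀ = (0.36000000, -0.66000000, -0.80000000)
F = m·Δv/dt = (1.8000, -3.3000, -4.0000)
ω₁ − ω₀ = (0.07666667, 0.14000000, 0.03880000)
precession coupling = (-0.0720, 0.0240, 0.0512)
I·α + gyro = (0.0200, 0.0800, 0.0900)

F = (1.8000, -3.3000, -4.0000)
τ = (0.0200, 0.0800, 0.0900)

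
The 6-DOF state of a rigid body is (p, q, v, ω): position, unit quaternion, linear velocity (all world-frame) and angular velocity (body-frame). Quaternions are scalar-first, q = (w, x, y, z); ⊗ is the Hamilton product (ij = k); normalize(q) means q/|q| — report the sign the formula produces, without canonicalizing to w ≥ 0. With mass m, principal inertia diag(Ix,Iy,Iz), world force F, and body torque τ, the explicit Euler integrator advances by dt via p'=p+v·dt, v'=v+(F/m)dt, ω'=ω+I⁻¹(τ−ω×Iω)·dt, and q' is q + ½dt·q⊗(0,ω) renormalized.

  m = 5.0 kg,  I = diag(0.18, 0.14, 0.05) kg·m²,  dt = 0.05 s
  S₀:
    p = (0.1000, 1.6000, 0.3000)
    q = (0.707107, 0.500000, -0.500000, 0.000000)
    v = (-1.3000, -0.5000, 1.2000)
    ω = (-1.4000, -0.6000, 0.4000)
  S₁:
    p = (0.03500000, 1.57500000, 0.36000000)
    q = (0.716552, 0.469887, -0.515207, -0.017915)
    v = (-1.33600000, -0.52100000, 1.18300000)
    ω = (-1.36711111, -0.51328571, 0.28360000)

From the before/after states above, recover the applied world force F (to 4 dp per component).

F = (-3.6000, -2.1000, -1.7000)

v₁ − v₀ = (-0.03600000, -0.02100000, -0.01700000)
m·(v₁−v₀)/dt = (-3.6000, -2.1000, -1.7000)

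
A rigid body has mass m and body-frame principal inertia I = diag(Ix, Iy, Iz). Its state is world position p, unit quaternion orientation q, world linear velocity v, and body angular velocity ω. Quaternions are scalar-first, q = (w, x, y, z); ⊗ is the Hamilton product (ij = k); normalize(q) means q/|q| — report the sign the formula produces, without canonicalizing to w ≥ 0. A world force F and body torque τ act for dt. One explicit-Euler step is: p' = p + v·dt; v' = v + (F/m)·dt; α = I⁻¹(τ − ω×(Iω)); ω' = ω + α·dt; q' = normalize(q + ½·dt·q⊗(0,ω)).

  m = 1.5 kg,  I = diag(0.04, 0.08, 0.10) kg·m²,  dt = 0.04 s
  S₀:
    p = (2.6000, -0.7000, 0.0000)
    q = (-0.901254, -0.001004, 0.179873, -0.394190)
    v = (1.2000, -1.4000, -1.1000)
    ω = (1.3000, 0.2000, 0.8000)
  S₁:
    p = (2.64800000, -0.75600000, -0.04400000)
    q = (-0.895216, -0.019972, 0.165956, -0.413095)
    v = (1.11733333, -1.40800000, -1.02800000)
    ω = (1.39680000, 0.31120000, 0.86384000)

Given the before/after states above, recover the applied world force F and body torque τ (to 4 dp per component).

F = (-3.1000, -0.3000, 2.7000)
τ = (0.1000, 0.1600, 0.1700)

Δω = ω₁−ω₀ = (0.09680000, 0.11120000, 0.06384000)
τ = I·(Δω/dt) + ω₀×(Iω₀) = (0.1000, 0.1600, 0.1700)
v₁ − v₀ = (-0.08266667, -0.00800000, 0.07200000)
m·(v₁−v₀)/dt = (-3.1000, -0.3000, 2.7000)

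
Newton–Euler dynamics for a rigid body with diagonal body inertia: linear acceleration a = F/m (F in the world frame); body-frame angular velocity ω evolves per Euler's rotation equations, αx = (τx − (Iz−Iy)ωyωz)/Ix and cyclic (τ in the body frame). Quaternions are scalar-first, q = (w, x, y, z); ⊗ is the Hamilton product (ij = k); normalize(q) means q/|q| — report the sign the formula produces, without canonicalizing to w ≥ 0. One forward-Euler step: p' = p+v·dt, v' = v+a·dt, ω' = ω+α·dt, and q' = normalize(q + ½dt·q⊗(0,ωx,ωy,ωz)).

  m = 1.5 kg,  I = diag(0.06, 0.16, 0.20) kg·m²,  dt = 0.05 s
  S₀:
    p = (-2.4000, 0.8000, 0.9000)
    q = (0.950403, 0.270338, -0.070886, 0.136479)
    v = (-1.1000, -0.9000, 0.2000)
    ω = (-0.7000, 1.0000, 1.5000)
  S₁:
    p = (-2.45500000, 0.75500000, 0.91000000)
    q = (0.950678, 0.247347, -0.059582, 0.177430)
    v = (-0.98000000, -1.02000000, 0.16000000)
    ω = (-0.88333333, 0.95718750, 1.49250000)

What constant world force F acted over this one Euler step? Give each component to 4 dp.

F = (3.6000, -3.6000, -1.2000)

v₁ − v₀ = (0.12000000, -0.12000000, -0.04000000)
applied force F = (3.6000, -3.6000, -1.2000)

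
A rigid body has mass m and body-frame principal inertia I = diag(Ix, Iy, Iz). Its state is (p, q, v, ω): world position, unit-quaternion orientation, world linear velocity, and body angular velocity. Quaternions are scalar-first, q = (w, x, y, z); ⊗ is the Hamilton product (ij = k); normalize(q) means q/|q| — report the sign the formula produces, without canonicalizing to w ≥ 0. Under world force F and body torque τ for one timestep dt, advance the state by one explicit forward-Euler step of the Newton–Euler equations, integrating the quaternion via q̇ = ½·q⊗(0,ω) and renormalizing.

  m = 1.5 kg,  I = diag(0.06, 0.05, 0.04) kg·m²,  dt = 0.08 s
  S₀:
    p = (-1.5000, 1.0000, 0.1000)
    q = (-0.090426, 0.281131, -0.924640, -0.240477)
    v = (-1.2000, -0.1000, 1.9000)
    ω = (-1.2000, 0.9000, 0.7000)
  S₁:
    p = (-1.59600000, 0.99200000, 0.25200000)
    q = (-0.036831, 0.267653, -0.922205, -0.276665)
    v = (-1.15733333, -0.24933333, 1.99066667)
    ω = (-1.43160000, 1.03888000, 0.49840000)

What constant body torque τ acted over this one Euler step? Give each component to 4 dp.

τ = (-0.1800, 0.0700, -0.0900)

ω₁ − ω₀ = (-0.23160000, 0.13888000, -0.20160000)
gyro term ω₀×Iω₀ = (-0.0063, -0.0168, 0.0108)
τ = I·(Δω/dt) + ω₀×(Iω₀) = (-0.1800, 0.0700, -0.0900)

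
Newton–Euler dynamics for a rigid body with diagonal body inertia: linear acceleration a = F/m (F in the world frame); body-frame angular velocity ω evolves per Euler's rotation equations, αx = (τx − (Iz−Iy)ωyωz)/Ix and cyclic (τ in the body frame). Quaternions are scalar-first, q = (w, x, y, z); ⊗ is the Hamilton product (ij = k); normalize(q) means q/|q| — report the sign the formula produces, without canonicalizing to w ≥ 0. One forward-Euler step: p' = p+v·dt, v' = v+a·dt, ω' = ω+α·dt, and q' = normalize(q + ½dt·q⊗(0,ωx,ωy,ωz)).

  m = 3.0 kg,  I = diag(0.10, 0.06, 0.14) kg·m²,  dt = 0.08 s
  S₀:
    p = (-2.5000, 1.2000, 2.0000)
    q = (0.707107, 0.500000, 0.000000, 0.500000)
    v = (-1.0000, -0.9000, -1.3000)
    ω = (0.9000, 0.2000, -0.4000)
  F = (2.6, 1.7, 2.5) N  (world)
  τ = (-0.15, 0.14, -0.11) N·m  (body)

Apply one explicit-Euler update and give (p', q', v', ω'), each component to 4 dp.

p' = (-2.5800, 1.1280, 1.8960)
q' = (0.6965, 0.5210, 0.0316, 0.4923)
v' = (-0.9307, -0.8547, -1.2333)
ω' = (0.7851, 0.3675, -0.4587)

α = I⁻¹(τ − ω×Iω) = (-1.4360, 2.0933, -0.7343)
new body rate ω' = (0.7851, 0.3675, -0.4587)
Hamilton product q⊗(0,ω) = (-0.2500000, 0.5363963, 0.7914214, -0.1828428)
updated quaternion q' = (0.6965, 0.5210, 0.0316, 0.4923)
a = (0.8667, 0.5667, 0.8333)
p + v·dt = (-2.5800, 1.1280, 1.8960)
v' = v + a·dt = (-0.9307, -0.8547, -1.2333)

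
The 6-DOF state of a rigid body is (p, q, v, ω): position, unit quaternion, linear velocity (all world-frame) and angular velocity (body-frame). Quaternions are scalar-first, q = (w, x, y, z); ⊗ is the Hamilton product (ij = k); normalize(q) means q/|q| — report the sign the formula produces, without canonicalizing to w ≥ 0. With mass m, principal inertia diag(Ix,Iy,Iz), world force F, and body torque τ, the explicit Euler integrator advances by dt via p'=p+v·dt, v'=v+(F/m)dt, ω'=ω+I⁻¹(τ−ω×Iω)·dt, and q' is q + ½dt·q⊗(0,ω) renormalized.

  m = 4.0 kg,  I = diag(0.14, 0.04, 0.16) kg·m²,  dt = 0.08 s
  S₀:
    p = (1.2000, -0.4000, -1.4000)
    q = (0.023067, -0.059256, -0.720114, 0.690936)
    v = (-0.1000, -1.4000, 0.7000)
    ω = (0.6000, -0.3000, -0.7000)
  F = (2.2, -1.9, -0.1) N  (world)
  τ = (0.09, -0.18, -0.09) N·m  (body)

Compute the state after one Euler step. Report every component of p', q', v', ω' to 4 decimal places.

gyro term ω×Iω = (0.0252, 0.0084, 0.0180)
(τ − ω×Iω)/I = (0.4629, -4.7100, -0.6750)
ω' = ω + α·dt = (0.6370, -0.6768, -0.7540)
Hamilton product q⊗(0,ω) = (0.3031746, 0.7252008, 0.3661623, 0.4336983)
updated quaternion q' = (0.0352, -0.0302, -0.7049, 0.7078)
p + v·dt = (1.1920, -0.5120, -1.3440)
v' = v + a·dt = (-0.0560, -1.4380, 0.6980)

p' = (1.1920, -0.5120, -1.3440)
q' = (0.0352, -0.0302, -0.7049, 0.7078)
v' = (-0.0560, -1.4380, 0.6980)
ω' = (0.6370, -0.6768, -0.7540)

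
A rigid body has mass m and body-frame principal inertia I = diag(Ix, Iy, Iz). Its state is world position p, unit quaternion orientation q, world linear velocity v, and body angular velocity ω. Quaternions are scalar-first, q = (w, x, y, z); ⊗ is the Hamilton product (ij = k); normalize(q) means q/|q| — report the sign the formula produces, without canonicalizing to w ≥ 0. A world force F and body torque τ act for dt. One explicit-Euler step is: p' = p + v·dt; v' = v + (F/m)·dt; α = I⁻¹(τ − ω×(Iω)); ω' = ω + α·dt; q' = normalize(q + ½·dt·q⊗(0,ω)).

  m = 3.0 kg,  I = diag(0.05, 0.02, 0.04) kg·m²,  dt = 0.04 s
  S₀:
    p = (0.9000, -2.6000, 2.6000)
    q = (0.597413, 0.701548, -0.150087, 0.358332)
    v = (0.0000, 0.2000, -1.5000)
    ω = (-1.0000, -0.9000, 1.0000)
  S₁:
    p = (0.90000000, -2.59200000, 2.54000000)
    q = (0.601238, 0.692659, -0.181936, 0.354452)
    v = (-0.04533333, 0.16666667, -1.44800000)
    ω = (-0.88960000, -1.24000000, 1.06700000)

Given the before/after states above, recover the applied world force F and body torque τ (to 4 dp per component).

Δv = v₁−v₀ = (-0.04533333, -0.03333333, 0.05200000)
applied force F = (-3.4000, -2.5000, 3.9000)
rate change Δω = (0.11040000, -0.34000000, 0.06700000)
applied torque τ = (0.1200, -0.1800, 0.0400)

F = (-3.4000, -2.5000, 3.9000)
τ = (0.1200, -0.1800, 0.0400)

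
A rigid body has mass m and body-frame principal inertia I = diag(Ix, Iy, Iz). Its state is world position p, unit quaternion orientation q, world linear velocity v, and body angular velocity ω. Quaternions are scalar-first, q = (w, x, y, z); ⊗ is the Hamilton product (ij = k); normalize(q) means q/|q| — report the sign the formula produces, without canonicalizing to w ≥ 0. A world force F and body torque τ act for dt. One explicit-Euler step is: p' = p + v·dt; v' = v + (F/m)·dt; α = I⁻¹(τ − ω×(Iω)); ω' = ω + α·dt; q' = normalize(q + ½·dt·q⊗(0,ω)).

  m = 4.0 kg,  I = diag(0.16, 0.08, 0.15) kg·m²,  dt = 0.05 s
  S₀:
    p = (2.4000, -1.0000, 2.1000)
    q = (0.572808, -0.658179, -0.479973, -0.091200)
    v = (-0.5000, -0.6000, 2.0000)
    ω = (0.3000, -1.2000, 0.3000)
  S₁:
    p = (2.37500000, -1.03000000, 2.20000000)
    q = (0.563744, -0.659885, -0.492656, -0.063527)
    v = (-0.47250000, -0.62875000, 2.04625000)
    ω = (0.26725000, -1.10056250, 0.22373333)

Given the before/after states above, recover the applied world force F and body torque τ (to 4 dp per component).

rate change Δω = (-0.03275000, 0.09943750, -0.07626667)
gyro term ω₀×Iω₀ = (-0.0252, 0.0009, 0.0288)
τ = I·(Δω/dt) + ω₀×(Iω₀) = (-0.1300, 0.1600, -0.2000)
v₁ − v₀ = (0.02750000, -0.02875000, 0.04625000)
applied force F = (2.2000, -2.3000, 3.7000)

F = (2.2000, -2.3000, 3.7000)
τ = (-0.1300, 0.1600, -0.2000)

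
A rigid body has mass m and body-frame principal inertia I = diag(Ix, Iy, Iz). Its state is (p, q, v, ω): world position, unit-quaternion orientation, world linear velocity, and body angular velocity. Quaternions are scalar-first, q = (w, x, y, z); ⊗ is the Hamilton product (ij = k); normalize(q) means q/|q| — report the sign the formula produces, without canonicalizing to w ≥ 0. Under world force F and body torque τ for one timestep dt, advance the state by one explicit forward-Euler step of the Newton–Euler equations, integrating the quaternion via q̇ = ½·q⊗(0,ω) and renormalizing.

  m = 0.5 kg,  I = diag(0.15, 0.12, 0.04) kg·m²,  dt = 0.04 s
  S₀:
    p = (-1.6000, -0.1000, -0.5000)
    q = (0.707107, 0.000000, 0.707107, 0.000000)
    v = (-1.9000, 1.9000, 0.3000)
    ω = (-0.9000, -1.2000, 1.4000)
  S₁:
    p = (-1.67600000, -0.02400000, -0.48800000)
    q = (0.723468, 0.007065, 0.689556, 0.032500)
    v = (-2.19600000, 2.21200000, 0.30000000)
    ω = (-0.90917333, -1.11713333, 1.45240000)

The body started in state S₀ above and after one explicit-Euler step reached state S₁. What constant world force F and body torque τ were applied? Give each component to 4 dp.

F = (-3.7000, 3.9000, 0.0000)
τ = (0.1000, 0.1100, 0.0200)

Δω = ω₁−ω₀ = (-0.00917333, 0.08286667, 0.05240000)
precession coupling = (0.1344, -0.1386, -0.0324)
I·α + gyro = (0.1000, 0.1100, 0.0200)
v₁ − v₀ = (-0.29600000, 0.31200000, 0.00000000)
m·(v₁−v₀)/dt = (-3.7000, 3.9000, 0.0000)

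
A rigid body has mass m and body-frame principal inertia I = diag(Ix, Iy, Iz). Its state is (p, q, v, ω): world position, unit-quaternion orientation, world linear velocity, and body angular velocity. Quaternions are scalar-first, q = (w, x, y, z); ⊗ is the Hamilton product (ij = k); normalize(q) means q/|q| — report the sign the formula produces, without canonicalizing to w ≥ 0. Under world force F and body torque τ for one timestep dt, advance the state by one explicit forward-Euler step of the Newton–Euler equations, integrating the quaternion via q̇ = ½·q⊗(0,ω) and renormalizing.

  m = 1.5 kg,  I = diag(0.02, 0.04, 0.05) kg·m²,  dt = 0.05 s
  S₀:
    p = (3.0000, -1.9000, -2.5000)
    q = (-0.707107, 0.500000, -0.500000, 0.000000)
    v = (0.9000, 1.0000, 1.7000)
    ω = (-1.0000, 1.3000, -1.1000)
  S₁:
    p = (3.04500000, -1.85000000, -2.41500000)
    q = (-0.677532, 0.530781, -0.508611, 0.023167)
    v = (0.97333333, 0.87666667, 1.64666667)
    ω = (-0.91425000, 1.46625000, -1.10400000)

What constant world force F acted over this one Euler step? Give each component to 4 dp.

velocity change Δv = (0.07333333, -0.12333333, -0.05333333)
m·(v₁−v₀)/dt = (2.2000, -3.7000, -1.6000)

F = (2.2000, -3.7000, -1.6000)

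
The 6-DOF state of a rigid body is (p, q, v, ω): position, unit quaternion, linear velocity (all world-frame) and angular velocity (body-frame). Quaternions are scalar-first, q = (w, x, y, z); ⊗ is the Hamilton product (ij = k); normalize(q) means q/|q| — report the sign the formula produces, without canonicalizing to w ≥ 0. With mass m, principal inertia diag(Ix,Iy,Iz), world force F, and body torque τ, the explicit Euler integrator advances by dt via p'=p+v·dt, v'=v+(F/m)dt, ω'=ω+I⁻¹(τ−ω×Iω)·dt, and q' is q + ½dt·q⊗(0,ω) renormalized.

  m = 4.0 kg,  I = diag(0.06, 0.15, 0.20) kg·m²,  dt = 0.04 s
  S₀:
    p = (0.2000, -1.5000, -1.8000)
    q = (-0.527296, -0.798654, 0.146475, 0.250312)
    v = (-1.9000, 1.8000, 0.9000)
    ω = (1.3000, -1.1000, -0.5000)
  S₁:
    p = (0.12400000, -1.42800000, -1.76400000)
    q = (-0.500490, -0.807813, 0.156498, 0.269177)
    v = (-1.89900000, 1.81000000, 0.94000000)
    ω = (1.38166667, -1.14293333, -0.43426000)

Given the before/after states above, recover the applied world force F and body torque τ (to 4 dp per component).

Δv = v₁−v₀ = (0.00100000, 0.01000000, 0.04000000)
m·(v₁−v₀)/dt = (0.1000, 1.0000, 4.0000)
Δω = ω₁−ω₀ = (0.08166667, -0.04293333, 0.06574000)
ω₀×(Iω₀) = (0.0275, 0.0910, -0.1287)
I·α + gyro = (0.1500, -0.0700, 0.2000)

F = (0.1000, 1.0000, 4.0000)
τ = (0.1500, -0.0700, 0.2000)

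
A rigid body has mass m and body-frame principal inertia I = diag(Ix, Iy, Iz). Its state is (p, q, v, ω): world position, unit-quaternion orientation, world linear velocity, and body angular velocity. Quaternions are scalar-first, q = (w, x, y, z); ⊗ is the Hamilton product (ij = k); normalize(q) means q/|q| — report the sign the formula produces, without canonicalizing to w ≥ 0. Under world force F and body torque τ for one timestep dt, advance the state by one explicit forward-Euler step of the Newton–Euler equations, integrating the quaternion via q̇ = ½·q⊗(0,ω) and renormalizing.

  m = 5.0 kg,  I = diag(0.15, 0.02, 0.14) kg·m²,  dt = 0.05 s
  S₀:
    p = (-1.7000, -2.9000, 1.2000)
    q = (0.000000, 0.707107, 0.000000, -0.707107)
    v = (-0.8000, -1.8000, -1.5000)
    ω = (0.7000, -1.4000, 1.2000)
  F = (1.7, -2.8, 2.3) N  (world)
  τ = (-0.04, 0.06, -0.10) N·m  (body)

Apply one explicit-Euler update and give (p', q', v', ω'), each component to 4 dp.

p' = (-1.7400, -2.9900, 1.1250)
q' = (0.0088, 0.6815, -0.0335, -0.7310)
v' = (-0.7830, -1.8280, -1.4770)
ω' = (0.7539, -1.2710, 1.1188)

a = (0.3400, -0.5600, 0.4600)
p' = p + v·dt = (-1.7400, -2.9900, 1.1250)
new velocity v' = (-0.7830, -1.8280, -1.4770)
ω×(Iω) gyroscopic = (-0.2016, 0.0084, 0.1274)
angular accel α = (1.0773, 2.5800, -1.6243)
new body rate ω' = (0.7539, -1.2710, 1.1188)
q⊗(0,ω) = (0.3535535, -0.9899498, -1.3435033, -0.9899498)
updated quaternion q' = (0.0088, 0.6815, -0.0335, -0.7310)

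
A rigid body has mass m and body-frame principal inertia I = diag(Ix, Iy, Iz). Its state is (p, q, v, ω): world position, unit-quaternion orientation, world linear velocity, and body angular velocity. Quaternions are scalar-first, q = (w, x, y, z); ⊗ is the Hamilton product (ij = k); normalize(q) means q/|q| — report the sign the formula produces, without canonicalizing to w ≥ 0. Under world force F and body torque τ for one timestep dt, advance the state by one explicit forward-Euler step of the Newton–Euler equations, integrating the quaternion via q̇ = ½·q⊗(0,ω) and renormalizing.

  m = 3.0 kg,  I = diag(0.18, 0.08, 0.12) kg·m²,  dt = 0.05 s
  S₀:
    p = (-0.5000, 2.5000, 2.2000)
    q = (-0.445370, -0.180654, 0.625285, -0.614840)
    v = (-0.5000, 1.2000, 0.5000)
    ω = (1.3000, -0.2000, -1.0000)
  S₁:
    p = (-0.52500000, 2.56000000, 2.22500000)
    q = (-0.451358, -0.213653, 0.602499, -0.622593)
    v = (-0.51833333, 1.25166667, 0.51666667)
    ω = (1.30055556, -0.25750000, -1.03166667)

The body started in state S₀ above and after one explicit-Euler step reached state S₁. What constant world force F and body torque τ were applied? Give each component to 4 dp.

Δω = ω₁−ω₀ = (0.00055556, -0.05750000, -0.03166667)
gyro term ω₀×Iω₀ = (0.0080, -0.0780, 0.0260)
τ = I·(Δω/dt) + ω₀×(Iω₀) = (0.0100, -0.1700, -0.0500)
Δv = v₁−v₀ = (-0.01833333, 0.05166667, 0.01666667)
m·(v₁−v₀)/dt = (-1.1000, 3.1000, 1.0000)

F = (-1.1000, 3.1000, 1.0000)
τ = (0.0100, -0.1700, -0.0500)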